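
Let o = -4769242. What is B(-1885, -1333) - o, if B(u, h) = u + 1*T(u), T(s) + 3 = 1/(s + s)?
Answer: 17972924579/3770 ≈ 4.7674e+6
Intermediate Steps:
T(s) = -3 + 1/(2*s) (T(s) = -3 + 1/(s + s) = -3 + 1/(2*s))
B(u, h) = -3 + u + 1/(2*u) (B(u, h) = u + 1*(-3 + 1/(2*u)) = u + (-3 + 1/(2*u)) = -3 + u + 1/(2*u))
B(-1885, -1333) - o = (-3 - 1885 + (½)/(-1885)) - 1*(-4769242) = (-3 - 1885 + (½)*(-1/1885)) + 4769242 = (-3 - 1885 - 1/3770) + 4769242 = -7117761/3770 + 4769242 = 17972924579/3770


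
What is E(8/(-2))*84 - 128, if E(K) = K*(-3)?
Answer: 880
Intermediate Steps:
E(K) = -3*K
E(8/(-2))*84 - 128 = -24/(-2)*84 - 128 = -24*(-1)/2*84 - 128 = -3*(-4)*84 - 128 = 12*84 - 128 = 1008 - 128 = 880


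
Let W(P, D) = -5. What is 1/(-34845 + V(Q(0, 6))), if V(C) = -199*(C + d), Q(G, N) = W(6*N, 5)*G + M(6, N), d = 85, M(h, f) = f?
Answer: -1/52954 ≈ -1.8884e-5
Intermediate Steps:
Q(G, N) = N - 5*G (Q(G, N) = -5*G + N = N - 5*G)
V(C) = -16915 - 199*C (V(C) = -199*(C + 85) = -199*(85 + C) = -16915 - 199*C)
1/(-34845 + V(Q(0, 6))) = 1/(-34845 + (-16915 - 199*(6 - 5*0))) = 1/(-34845 + (-16915 - 199*(6 + 0))) = 1/(-34845 + (-16915 - 199*6)) = 1/(-34845 + (-16915 - 1194)) = 1/(-34845 - 18109) = 1/(-52954) = -1/52954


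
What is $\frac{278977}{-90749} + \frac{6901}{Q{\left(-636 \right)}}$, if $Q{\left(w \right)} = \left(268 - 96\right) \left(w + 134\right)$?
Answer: $- \frac{24714248937}{7835631656} \approx -3.1541$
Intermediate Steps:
$Q{\left(w \right)} = 23048 + 172 w$ ($Q{\left(w \right)} = \left(268 - 96\right) \left(134 + w\right) = 172 \left(134 + w\right) = 23048 + 172 w$)
$\frac{278977}{-90749} + \frac{6901}{Q{\left(-636 \right)}} = \frac{278977}{-90749} + \frac{6901}{23048 + 172 \left(-636\right)} = 278977 \left(- \frac{1}{90749}\right) + \frac{6901}{23048 - 109392} = - \frac{278977}{90749} + \frac{6901}{-86344} = - \frac{278977}{90749} + 6901 \left(- \frac{1}{86344}\right) = - \frac{278977}{90749} - \frac{6901}{86344} = - \frac{24714248937}{7835631656}$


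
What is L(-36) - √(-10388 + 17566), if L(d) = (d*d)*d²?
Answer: 1679616 - √7178 ≈ 1.6795e+6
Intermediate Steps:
L(d) = d⁴ (L(d) = d²*d² = d⁴)
L(-36) - √(-10388 + 17566) = (-36)⁴ - √(-10388 + 17566) = 1679616 - √7178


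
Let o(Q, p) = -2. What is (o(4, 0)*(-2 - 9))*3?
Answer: 66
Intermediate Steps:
(o(4, 0)*(-2 - 9))*3 = -2*(-2 - 9)*3 = -2*(-11)*3 = 22*3 = 66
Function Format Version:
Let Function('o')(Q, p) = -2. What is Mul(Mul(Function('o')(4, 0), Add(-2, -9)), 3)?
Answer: 66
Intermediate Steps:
Mul(Mul(Function('o')(4, 0), Add(-2, -9)), 3) = Mul(Mul(-2, Add(-2, -9)), 3) = Mul(Mul(-2, -11), 3) = Mul(22, 3) = 66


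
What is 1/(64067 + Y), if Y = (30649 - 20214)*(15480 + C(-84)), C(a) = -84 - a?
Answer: 1/161597867 ≈ 6.1882e-9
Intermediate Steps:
Y = 161533800 (Y = (30649 - 20214)*(15480 + (-84 - 1*(-84))) = 10435*(15480 + (-84 + 84)) = 10435*(15480 + 0) = 10435*15480 = 161533800)
1/(64067 + Y) = 1/(64067 + 161533800) = 1/161597867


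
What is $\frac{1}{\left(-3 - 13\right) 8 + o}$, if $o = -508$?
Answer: $- \frac{1}{636} \approx -0.0015723$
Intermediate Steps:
$\frac{1}{\left(-3 - 13\right) 8 + o} = \frac{1}{\left(-3 - 13\right) 8 - 508} = \frac{1}{\left(-16\right) 8 - 508} = \frac{1}{-128 - 508} = \frac{1}{-636} = - \frac{1}{636}$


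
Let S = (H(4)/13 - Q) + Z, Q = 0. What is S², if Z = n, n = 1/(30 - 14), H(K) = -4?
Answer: 2601/43264 ≈ 0.060119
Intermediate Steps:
n = 1/16 ≈ 0.062500
Z = 1/16 ≈ 0.062500
S = -51/208 (S = (-4/13 - 1*0) + 1/16 = (-4*1/13 + 0) + 1/16 = (-4/13 + 0) + 1/16 = -4/13 + 1/16 = -51/208 ≈ -0.24519)
S² = (-51/208)² = 2601/43264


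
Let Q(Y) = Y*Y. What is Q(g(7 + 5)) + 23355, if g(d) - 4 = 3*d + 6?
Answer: 25471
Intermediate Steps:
g(d) = 10 + 3*d (g(d) = 4 + (3*d + 6) = 4 + (6 + 3*d) = 10 + 3*d)
Q(Y) = Y²
Q(g(7 + 5)) + 23355 = (10 + 3*(7 + 5))² + 23355 = (10 + 3*12)² + 23355 = (10 + 36)² + 23355 = 46² + 23355 = 2116 + 23355 = 25471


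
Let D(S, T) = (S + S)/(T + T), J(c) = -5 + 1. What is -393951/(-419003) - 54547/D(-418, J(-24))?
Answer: -45628377523/87571627 ≈ -521.04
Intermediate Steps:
J(c) = -4
D(S, T) = S/T (D(S, T) = (2*S)/((2*T)) = (2*S)*(1/(2*T)) = S/T)
-393951/(-419003) - 54547/D(-418, J(-24)) = -393951/(-419003) - 54547/((-418/(-4))) = -393951*(-1/419003) - 54547/((-418*(-1/4))) = 393951/419003 - 54547/209/2 = 393951/419003 - 54547*2/209 = 393951/419003 - 109094/209 = -45628377523/87571627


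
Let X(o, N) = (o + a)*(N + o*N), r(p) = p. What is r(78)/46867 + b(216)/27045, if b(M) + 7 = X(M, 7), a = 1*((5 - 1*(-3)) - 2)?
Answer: 15806177447/1267518015 ≈ 12.470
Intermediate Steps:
a = 6 (a = 1*((5 + 3) - 2) = 1*(8 - 2) = 1*6 = 6)
X(o, N) = (6 + o)*(N + N*o) (X(o, N) = (o + 6)*(N + o*N) = (6 + o)*(N + N*o))
b(M) = 35 + 7*M² + 49*M (b(M) = -7 + 7*(6 + M² + 7*M) = -7 + (42 + 7*M² + 49*M) = 35 + 7*M² + 49*M)
r(78)/46867 + b(216)/27045 = 78/46867 + (35 + 7*216² + 49*216)/27045 = 78*(1/46867) + (35 + 7*46656 + 10584)*(1/27045) = 78/46867 + (35 + 326592 + 10584)*(1/27045) = 78/46867 + 337211*(1/27045) = 78/46867 + 337211/27045 = 15806177447/1267518015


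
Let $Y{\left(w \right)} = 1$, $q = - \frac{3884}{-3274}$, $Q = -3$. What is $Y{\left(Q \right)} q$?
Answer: $\frac{1942}{1637} \approx 1.1863$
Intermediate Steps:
$q = \frac{1942}{1637}$ ($q = \left(-3884\right) \left(- \frac{1}{3274}\right) = \frac{1942}{1637} \approx 1.1863$)
$Y{\left(Q \right)} q = 1 \cdot \frac{1942}{1637} = \frac{1942}{1637}$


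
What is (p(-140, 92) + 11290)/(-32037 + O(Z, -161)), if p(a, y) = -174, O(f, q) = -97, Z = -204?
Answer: -5558/16067 ≈ -0.34593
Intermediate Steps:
(p(-140, 92) + 11290)/(-32037 + O(Z, -161)) = (-174 + 11290)/(-32037 - 97) = 11116/(-32134) = 11116*(-1/32134) = -5558/16067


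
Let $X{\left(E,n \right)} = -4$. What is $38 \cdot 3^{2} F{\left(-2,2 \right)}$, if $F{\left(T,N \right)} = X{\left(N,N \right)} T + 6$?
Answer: $4788$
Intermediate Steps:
$F{\left(T,N \right)} = 6 - 4 T$ ($F{\left(T,N \right)} = - 4 T + 6 = 6 - 4 T$)
$38 \cdot 3^{2} F{\left(-2,2 \right)} = 38 \cdot 3^{2} \left(6 - -8\right) = 38 \cdot 9 \left(6 + 8\right) = 342 \cdot 14 = 4788$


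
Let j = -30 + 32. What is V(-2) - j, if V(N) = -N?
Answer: 0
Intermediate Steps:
j = 2
V(-2) - j = -1*(-2) - 1*2 = 2 - 2 = 0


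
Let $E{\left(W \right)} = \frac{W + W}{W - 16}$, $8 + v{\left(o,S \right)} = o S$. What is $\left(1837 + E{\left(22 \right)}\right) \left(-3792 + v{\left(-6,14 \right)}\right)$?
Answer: $- \frac{21490172}{3} \approx -7.1634 \cdot 10^{6}$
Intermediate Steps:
$v{\left(o,S \right)} = -8 + S o$ ($v{\left(o,S \right)} = -8 + o S = -8 + S o$)
$E{\left(W \right)} = \frac{2 W}{-16 + W}$
$\left(1837 + E{\left(22 \right)}\right) \left(-3792 + v{\left(-6,14 \right)}\right) = \left(1837 + 2 \cdot 22 \frac{1}{-16 + 22}\right) \left(-3792 + \left(-8 + 14 \left(-6\right)\right)\right) = \left(1837 + 2 \cdot 22 \cdot \frac{1}{6}\right) \left(-3792 - 92\right) = \left(1837 + \frac{22}{3}\right) \left(-3884\right) = \frac{5533}{3} \left(-3884\right) = - \frac{21490172}{3}$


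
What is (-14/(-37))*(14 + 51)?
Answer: 910/37 ≈ 24.595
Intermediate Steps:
(-14/(-37))*(14 + 51) = -14*(-1/37)*65 = (14/37)*65 = 910/37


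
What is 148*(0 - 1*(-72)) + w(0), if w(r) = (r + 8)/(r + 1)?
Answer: 10664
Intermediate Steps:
w(r) = (8 + r)/(1 + r)
148*(0 - 1*(-72)) + w(0) = 148*(0 - 1*(-72)) + (8 + 0)/(1 + 0) = 148*(0 + 72) + 8/1 = 148*72 + 1*8 = 10656 + 8 = 10664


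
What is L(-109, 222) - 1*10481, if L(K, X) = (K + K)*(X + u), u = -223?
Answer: -10263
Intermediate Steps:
L(K, X) = 2*K*(-223 + X) (L(K, X) = (K + K)*(X - 223) = (2*K)*(-223 + X) = 2*K*(-223 + X))
L(-109, 222) - 1*10481 = 2*(-109)*(-223 + 222) - 1*10481 = 2*(-109)*(-1) - 10481 = 218 - 10481 = -10263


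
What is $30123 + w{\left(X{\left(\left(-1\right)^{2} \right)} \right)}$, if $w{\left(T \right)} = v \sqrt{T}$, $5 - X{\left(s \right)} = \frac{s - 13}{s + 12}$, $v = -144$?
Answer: $30123 - \frac{144 \sqrt{1001}}{13} \approx 29773.0$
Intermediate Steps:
$X{\left(s \right)} = 5 - \frac{-13 + s}{12 + s}$ ($X{\left(s \right)} = 5 - \frac{s - 13}{s + 12} = 5 - \frac{-13 + s}{12 + s}$)
$w{\left(T \right)} = - 144 \sqrt{T}$
$30123 + w{\left(X{\left(\left(-1\right)^{2} \right)} \right)} = 30123 - 144 \sqrt{\frac{73 + 4 \left(-1\right)^{2}}{12 + \left(-1\right)^{2}}} = 30123 - 144 \sqrt{\frac{73 + 4 \cdot 1}{12 + 1}} = 30123 - 144 \sqrt{\frac{73 + 4}{13}} = 30123 - 144 \sqrt{\frac{1}{13} \cdot 77} = 30123 - 144 \sqrt{\frac{77}{13}} = 30123 - 144 \frac{\sqrt{1001}}{13} = 30123 - \frac{144 \sqrt{1001}}{13}$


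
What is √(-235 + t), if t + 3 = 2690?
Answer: 2*√613 ≈ 49.518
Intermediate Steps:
t = 2687 (t = -3 + 2690 = 2687)
√(-235 + t) = √(-235 + 2687) = √2452 = 2*√613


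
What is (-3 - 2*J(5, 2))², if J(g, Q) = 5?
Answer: 169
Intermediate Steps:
(-3 - 2*J(5, 2))² = (-3 - 2*5)² = (-3 - 10)² = (-13)² = 169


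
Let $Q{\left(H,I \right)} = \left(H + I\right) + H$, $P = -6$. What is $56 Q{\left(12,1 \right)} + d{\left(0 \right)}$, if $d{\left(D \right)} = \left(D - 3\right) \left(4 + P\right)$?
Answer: $1406$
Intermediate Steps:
$Q{\left(H,I \right)} = I + 2 H$
$d{\left(D \right)} = 6 - 2 D$ ($d{\left(D \right)} = \left(D - 3\right) \left(4 - 6\right) = \left(-3 + D\right) \left(-2\right) = 6 - 2 D$)
$56 Q{\left(12,1 \right)} + d{\left(0 \right)} = 56 \left(1 + 2 \cdot 12\right) + \left(6 - 0\right) = 56 \left(1 + 24\right) + \left(6 + 0\right) = 56 \cdot 25 + 6 = 1400 + 6 = 1406$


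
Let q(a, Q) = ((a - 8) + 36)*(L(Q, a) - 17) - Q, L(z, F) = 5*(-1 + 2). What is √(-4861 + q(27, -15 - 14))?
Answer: 2*I*√1373 ≈ 74.108*I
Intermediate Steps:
L(z, F) = 5 (L(z, F) = 5*1 = 5)
q(a, Q) = -336 - Q - 12*a (q(a, Q) = ((a - 8) + 36)*(5 - 17) - Q = ((-8 + a) + 36)*(-12) - Q = (28 + a)*(-12) - Q = (-336 - 12*a) - Q = -336 - Q - 12*a)
√(-4861 + q(27, -15 - 14)) = √(-4861 + (-336 - (-15 - 14) - 12*27)) = √(-4861 + (-336 - 1*(-29) - 324)) = √(-4861 + (-336 + 29 - 324)) = √(-4861 - 631) = √(-5492) = 2*I*√1373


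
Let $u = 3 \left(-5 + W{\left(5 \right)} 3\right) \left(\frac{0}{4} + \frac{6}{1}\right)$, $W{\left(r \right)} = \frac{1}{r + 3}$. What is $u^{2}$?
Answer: $\frac{110889}{16} \approx 6930.6$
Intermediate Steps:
$W{\left(r \right)} = \frac{1}{3 + r}$
$u = - \frac{333}{4}$ ($u = 3 \left(-5 + \frac{1}{3 + 5} \cdot 3\right) \left(\frac{0}{4} + \frac{6}{1}\right) = 3 \left(-5 + \frac{1}{8} \cdot 3\right) \left(0 \cdot \frac{1}{4} + 6 \cdot 1\right) = 3 \left(-5 + \frac{1}{8} \cdot 3\right) \left(0 + 6\right) = 3 \left(-5 + \frac{3}{8}\right) 6 = 3 \left(- \frac{37}{8}\right) 6 = \left(- \frac{111}{8}\right) 6 = - \frac{333}{4} \approx -83.25$)
$u^{2} = \left(- \frac{333}{4}\right)^{2} = \frac{110889}{16}$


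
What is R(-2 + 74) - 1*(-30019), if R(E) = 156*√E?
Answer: 30019 + 936*√2 ≈ 31343.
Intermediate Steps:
R(-2 + 74) - 1*(-30019) = 156*√(-2 + 74) - 1*(-30019) = 156*√72 + 30019 = 156*(6*√2) + 30019 = 936*√2 + 30019 = 30019 + 936*√2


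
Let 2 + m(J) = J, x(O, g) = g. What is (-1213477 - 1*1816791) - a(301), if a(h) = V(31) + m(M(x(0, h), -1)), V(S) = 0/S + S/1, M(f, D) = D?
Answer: -3030296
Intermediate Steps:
m(J) = -2 + J
V(S) = S (V(S) = 0 + S*1 = 0 + S = S)
a(h) = 28 (a(h) = 31 + (-2 - 1) = 31 - 3 = 28)
(-1213477 - 1*1816791) - a(301) = (-1213477 - 1*1816791) - 1*28 = (-1213477 - 1816791) - 28 = -3030268 - 28 = -3030296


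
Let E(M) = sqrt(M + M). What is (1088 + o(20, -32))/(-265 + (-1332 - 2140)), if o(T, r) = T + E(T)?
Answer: -1108/3737 - 2*sqrt(10)/3737 ≈ -0.29819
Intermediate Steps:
E(M) = sqrt(2)*sqrt(M) (E(M) = sqrt(2*M) = sqrt(2)*sqrt(M))
o(T, r) = T + sqrt(2)*sqrt(T)
(1088 + o(20, -32))/(-265 + (-1332 - 2140)) = (1088 + (20 + sqrt(2)*sqrt(20)))/(-265 + (-1332 - 2140)) = (1088 + (20 + sqrt(2)*(2*sqrt(5))))/(-265 - 3472) = (1088 + (20 + 2*sqrt(10)))/(-3737) = (1108 + 2*sqrt(10))*(-1/3737) = -1108/3737 - 2*sqrt(10)/3737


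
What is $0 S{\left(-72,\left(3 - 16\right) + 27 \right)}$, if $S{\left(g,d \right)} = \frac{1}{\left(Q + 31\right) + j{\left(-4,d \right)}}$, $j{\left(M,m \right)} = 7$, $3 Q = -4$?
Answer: $0$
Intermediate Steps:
$Q = - \frac{4}{3}$ ($Q = \frac{1}{3} \left(-4\right) = - \frac{4}{3} \approx -1.3333$)
$S{\left(g,d \right)} = \frac{3}{110}$ ($S{\left(g,d \right)} = \frac{1}{\left(- \frac{4}{3} + 31\right) + 7} = \frac{1}{\frac{89}{3} + 7} = \frac{1}{\frac{110}{3}} = \frac{3}{110}$)
$0 S{\left(-72,\left(3 - 16\right) + 27 \right)} = 0 \cdot \frac{3}{110} = 0$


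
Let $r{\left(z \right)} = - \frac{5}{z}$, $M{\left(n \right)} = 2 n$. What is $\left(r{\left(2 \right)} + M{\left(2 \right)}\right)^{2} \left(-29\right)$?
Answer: $- \frac{261}{4} \approx -65.25$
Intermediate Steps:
$\left(r{\left(2 \right)} + M{\left(2 \right)}\right)^{2} \left(-29\right) = \left(- \frac{5}{2} + 2 \cdot 2\right)^{2} \left(-29\right) = \left(\left(-5\right) \frac{1}{2} + 4\right)^{2} \left(-29\right) = \left(- \frac{5}{2} + 4\right)^{2} \left(-29\right) = \left(\frac{3}{2}\right)^{2} \left(-29\right) = \frac{9}{4} \left(-29\right) = - \frac{261}{4}$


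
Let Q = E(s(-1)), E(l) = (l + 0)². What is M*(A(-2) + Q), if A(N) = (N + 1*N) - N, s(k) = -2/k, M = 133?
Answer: 266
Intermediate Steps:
E(l) = l²
Q = 4 (Q = (-2/(-1))² = (-2*(-1))² = 2² = 4)
A(N) = N (A(N) = (N + N) - N = 2*N - N = N)
M*(A(-2) + Q) = 133*(-2 + 4) = 133*2 = 266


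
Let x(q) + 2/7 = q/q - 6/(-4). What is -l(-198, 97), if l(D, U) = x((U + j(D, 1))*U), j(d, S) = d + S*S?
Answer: -31/14 ≈ -2.2143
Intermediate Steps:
j(d, S) = d + S**2
x(q) = 31/14 (x(q) = -2/7 + (q/q - 6/(-4)) = -2/7 + (1 - 6*(-1/4)) = -2/7 + (1 + 3/2) = -2/7 + 5/2 = 31/14)
l(D, U) = 31/14
-l(-198, 97) = -1*31/14 = -31/14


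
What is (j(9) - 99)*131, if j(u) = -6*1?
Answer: -13755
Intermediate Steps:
j(u) = -6
(j(9) - 99)*131 = (-6 - 99)*131 = -105*131 = -13755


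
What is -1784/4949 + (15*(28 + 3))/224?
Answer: 271667/158368 ≈ 1.7154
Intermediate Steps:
-1784/4949 + (15*(28 + 3))/224 = -1784*1/4949 + (15*31)*(1/224) = -1784/4949 + 465*(1/224) = -1784/4949 + 465/224 = 271667/158368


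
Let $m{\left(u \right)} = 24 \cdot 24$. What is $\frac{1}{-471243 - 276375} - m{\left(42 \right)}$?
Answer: $- \frac{430627969}{747618} \approx -576.0$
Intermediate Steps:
$m{\left(u \right)} = 576$
$\frac{1}{-471243 - 276375} - m{\left(42 \right)} = \frac{1}{-471243 - 276375} - 576 = \frac{1}{-747618} - 576 = - \frac{1}{747618} - 576 = - \frac{430627969}{747618}$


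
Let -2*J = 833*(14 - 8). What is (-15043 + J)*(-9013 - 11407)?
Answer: 358207640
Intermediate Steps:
J = -2499 (J = -833*(14 - 8)/2 = -833*6/2 = -½*4998 = -2499)
(-15043 + J)*(-9013 - 11407) = (-15043 - 2499)*(-9013 - 11407) = -17542*(-20420) = 358207640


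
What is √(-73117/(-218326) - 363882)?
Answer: I*√17344871608533290/218326 ≈ 603.23*I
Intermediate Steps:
√(-73117/(-218326) - 363882) = √(-73117*(-1/218326) - 363882) = √(73117/218326 - 363882) = √(-79444828415/218326) = I*√17344871608533290/218326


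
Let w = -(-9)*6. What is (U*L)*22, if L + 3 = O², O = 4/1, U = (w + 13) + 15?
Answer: 23452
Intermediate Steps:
w = 54 (w = -3*(-3)*6 = 9*6 = 54)
U = 82 (U = (54 + 13) + 15 = 67 + 15 = 82)
O = 4 (O = 4*1 = 4)
L = 13 (L = -3 + 4² = -3 + 16 = 13)
(U*L)*22 = (82*13)*22 = 1066*22 = 23452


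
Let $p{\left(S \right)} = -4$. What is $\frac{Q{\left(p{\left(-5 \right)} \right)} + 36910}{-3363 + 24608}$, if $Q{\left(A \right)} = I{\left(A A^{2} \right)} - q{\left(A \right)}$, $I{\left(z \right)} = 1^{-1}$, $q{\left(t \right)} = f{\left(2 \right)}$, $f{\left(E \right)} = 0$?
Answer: $\frac{5273}{3035} \approx 1.7374$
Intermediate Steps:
$q{\left(t \right)} = 0$
$I{\left(z \right)} = 1$
$Q{\left(A \right)} = 1$ ($Q{\left(A \right)} = 1 - 0 = 1 + 0 = 1$)
$\frac{Q{\left(p{\left(-5 \right)} \right)} + 36910}{-3363 + 24608} = \frac{1 + 36910}{-3363 + 24608} = \frac{36911}{21245} = 36911 \cdot \frac{1}{21245} = \frac{5273}{3035}$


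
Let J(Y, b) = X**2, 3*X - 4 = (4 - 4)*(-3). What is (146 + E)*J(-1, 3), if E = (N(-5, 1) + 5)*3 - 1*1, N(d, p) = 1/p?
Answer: 2608/9 ≈ 289.78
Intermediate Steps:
X = 4/3 (X = 4/3 + ((4 - 4)*(-3))/3 = 4/3 + (0*(-3))/3 = 4/3 + (1/3)*0 = 4/3 + 0 = 4/3 ≈ 1.3333)
E = 17 (E = (1/1 + 5)*3 - 1*1 = (1 + 5)*3 - 1 = 6*3 - 1 = 18 - 1 = 17)
J(Y, b) = 16/9 (J(Y, b) = (4/3)**2 = 16/9)
(146 + E)*J(-1, 3) = (146 + 17)*(16/9) = 163*(16/9) = 2608/9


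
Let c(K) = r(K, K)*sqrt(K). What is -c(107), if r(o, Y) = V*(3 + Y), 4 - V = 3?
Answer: -110*sqrt(107) ≈ -1137.8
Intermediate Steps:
V = 1 (V = 4 - 1*3 = 4 - 3 = 1)
r(o, Y) = 3 + Y (r(o, Y) = 1*(3 + Y) = 3 + Y)
c(K) = sqrt(K)*(3 + K) (c(K) = (3 + K)*sqrt(K) = sqrt(K)*(3 + K))
-c(107) = -sqrt(107)*(3 + 107) = -sqrt(107)*110 = -110*sqrt(107)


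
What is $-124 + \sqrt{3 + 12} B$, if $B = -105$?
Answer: $-124 - 105 \sqrt{15} \approx -530.66$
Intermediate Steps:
$-124 + \sqrt{3 + 12} B = -124 + \sqrt{3 + 12} \left(-105\right) = -124 + \sqrt{15} \left(-105\right) = -124 - 105 \sqrt{15}$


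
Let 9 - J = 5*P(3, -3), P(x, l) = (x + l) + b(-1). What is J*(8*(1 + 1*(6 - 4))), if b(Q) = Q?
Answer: 336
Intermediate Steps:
P(x, l) = -1 + l + x (P(x, l) = (x + l) - 1 = (l + x) - 1 = -1 + l + x)
J = 14 (J = 9 - 5*(-1 - 3 + 3) = 9 - 5*(-1) = 9 - 1*(-5) = 9 + 5 = 14)
J*(8*(1 + 1*(6 - 4))) = 14*(8*(1 + 1*(6 - 4))) = 14*(8*(1 + 1*2)) = 14*(8*(1 + 2)) = 14*(8*3) = 14*24 = 336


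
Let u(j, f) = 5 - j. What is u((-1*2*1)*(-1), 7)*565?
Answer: 1695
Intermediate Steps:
u((-1*2*1)*(-1), 7)*565 = (5 - -1*2*1*(-1))*565 = (5 - (-2*1)*(-1))*565 = (5 - (-2)*(-1))*565 = (5 - 1*2)*565 = (5 - 2)*565 = 3*565 = 1695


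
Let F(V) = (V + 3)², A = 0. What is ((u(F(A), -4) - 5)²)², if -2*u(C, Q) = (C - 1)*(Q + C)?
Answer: 390625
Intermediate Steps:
F(V) = (3 + V)²
u(C, Q) = -(-1 + C)*(C + Q)/2 (u(C, Q) = -(C - 1)*(Q + C)/2 = -(-1 + C)*(C + Q)/2)
((u(F(A), -4) - 5)²)² = ((((3 + 0)²/2 + (½)*(-4) - (3 + 0)⁴/2 - ½*(3 + 0)²*(-4)) - 5)²)² = ((((½)*3² - 2 - (3²)²/2 - ½*3²*(-4)) - 5)²)² = ((((½)*9 - 2 - ½*9² - ½*9*(-4)) - 5)²)² = (((9/2 - 2 - ½*81 + 18) - 5)²)² = (((9/2 - 2 - 81/2 + 18) - 5)²)² = ((-20 - 5)²)² = ((-25)²)² = 625² = 390625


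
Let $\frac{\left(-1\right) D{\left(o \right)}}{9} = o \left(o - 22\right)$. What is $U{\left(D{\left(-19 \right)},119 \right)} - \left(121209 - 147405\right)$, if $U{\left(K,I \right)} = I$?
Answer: $26315$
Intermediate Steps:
$D{\left(o \right)} = - 9 o \left(-22 + o\right)$ ($D{\left(o \right)} = - 9 o \left(o - 22\right) = - 9 o \left(-22 + o\right)$)
$U{\left(D{\left(-19 \right)},119 \right)} - \left(121209 - 147405\right) = 119 - \left(121209 - 147405\right) = 119 - -26196 = 119 + 26196 = 26315$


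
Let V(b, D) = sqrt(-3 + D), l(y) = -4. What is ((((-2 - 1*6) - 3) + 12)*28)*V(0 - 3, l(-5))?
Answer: 28*I*sqrt(7) ≈ 74.081*I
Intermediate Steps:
((((-2 - 1*6) - 3) + 12)*28)*V(0 - 3, l(-5)) = ((((-2 - 1*6) - 3) + 12)*28)*sqrt(-3 - 4) = ((((-2 - 6) - 3) + 12)*28)*sqrt(-7) = (((-8 - 3) + 12)*28)*(I*sqrt(7)) = ((-11 + 12)*28)*(I*sqrt(7)) = (1*28)*(I*sqrt(7)) = 28*(I*sqrt(7)) = 28*I*sqrt(7)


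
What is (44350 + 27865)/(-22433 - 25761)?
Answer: -72215/48194 ≈ -1.4984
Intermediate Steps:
(44350 + 27865)/(-22433 - 25761) = 72215/(-48194) = 72215*(-1/48194) = -72215/48194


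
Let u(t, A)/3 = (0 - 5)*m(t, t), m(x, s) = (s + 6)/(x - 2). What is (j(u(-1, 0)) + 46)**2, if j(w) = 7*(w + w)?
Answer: 156816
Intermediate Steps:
m(x, s) = (6 + s)/(-2 + x)
u(t, A) = -15*(6 + t)/(-2 + t) (u(t, A) = 3*((0 - 5)*((6 + t)/(-2 + t))) = 3*(-5*(6 + t)/(-2 + t)) = -15*(6 + t)/(-2 + t))
j(w) = 14*w (j(w) = 7*(2*w) = 14*w)
(j(u(-1, 0)) + 46)**2 = (14*(15*(-6 - 1*(-1))/(-2 - 1)) + 46)**2 = (14*(15*(-6 + 1)/(-3)) + 46)**2 = (14*(15*(-1/3)*(-5)) + 46)**2 = (14*25 + 46)**2 = (350 + 46)**2 = 396**2 = 156816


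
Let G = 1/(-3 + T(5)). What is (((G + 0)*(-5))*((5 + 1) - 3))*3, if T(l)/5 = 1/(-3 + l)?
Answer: 90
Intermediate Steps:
T(l) = 5/(-3 + l)
G = -2 (G = 1/(-3 + 5/(-3 + 5)) = 1/(-3 + 5/2) = 1/(-½) = -2)
(((G + 0)*(-5))*((5 + 1) - 3))*3 = (((-2 + 0)*(-5))*((5 + 1) - 3))*3 = ((-2*(-5))*(6 - 3))*3 = (10*3)*3 = 30*3 = 90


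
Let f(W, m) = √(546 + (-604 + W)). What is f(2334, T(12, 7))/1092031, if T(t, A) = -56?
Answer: 2*√569/1092031 ≈ 4.3687e-5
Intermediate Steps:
f(W, m) = √(-58 + W)
f(2334, T(12, 7))/1092031 = √(-58 + 2334)/1092031 = √2276*(1/1092031) = (2*√569)*(1/1092031) = 2*√569/1092031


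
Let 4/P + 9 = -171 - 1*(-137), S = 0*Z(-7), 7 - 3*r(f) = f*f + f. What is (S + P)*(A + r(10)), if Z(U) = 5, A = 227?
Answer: -2312/129 ≈ -17.922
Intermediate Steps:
r(f) = 7/3 - f/3 - f**2/3 (r(f) = 7/3 - (f*f + f)/3 = 7/3 - (f**2 + f)/3 = 7/3 - (f + f**2)/3 = 7/3 + (-f/3 - f**2/3) = 7/3 - f/3 - f**2/3)
S = 0 (S = 0*5 = 0)
P = -4/43 (P = 4/(-9 + (-171 - 1*(-137))) = 4/(-9 + (-171 + 137)) = 4/(-9 - 34) = 4/(-43) = 4*(-1/43) = -4/43 ≈ -0.093023)
(S + P)*(A + r(10)) = (0 - 4/43)*(227 + (7/3 - 1/3*10 - 1/3*10**2)) = -4*(227 + (7/3 - 10/3 - 1/3*100))/43 = -4*(227 + (7/3 - 10/3 - 100/3))/43 = -4*(227 - 103/3)/43 = -4/43*578/3 = -2312/129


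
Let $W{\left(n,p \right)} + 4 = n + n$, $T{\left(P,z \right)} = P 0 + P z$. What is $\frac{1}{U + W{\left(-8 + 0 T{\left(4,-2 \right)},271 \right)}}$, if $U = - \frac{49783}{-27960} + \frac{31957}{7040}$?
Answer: $- \frac{4920960}{67319449} \approx -0.073099$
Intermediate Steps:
$T{\left(P,z \right)} = P z$ ($T{\left(P,z \right)} = 0 + P z = P z$)
$W{\left(n,p \right)} = -4 + 2 n$ ($W{\left(n,p \right)} = -4 + \left(n + n\right) = -4 + 2 n$)
$U = \frac{31099751}{4920960}$ ($U = \left(-49783\right) \left(- \frac{1}{27960}\right) + 31957 \cdot \frac{1}{7040} = \frac{49783}{27960} + \frac{31957}{7040} = \frac{31099751}{4920960} \approx 6.3199$)
$\frac{1}{U + W{\left(-8 + 0 T{\left(4,-2 \right)},271 \right)}} = \frac{1}{\frac{31099751}{4920960} + \left(-4 + 2 \left(-8 + 0 \cdot 4 \left(-2\right)\right)\right)} = \frac{1}{\frac{31099751}{4920960} + \left(-4 + 2 \left(-8 + 0 \left(-8\right)\right)\right)} = \frac{1}{\frac{31099751}{4920960} + \left(-4 + 2 \left(-8 + 0\right)\right)} = \frac{1}{\frac{31099751}{4920960} + \left(-4 + 2 \left(-8\right)\right)} = \frac{1}{\frac{31099751}{4920960} - 20} = \frac{1}{- \frac{67319449}{4920960}} = - \frac{4920960}{67319449}$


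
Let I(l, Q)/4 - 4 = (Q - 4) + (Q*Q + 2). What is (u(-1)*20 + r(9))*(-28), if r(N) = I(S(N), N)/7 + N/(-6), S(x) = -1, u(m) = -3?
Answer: 250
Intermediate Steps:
I(l, Q) = 8 + 4*Q + 4*Q**2 (I(l, Q) = 16 + 4*((Q - 4) + (Q*Q + 2)) = 16 + 4*((-4 + Q) + (Q**2 + 2)) = 16 + 4*((-4 + Q) + (2 + Q**2)) = 16 + 4*(-2 + Q + Q**2) = 16 + (-8 + 4*Q + 4*Q**2) = 8 + 4*Q + 4*Q**2)
r(N) = 8/7 + 4*N**2/7 + 17*N/42 (r(N) = (8 + 4*N + 4*N**2)/7 + N/(-6) = (8 + 4*N + 4*N**2)*(1/7) + N*(-1/6) = (8/7 + 4*N/7 + 4*N**2/7) - N/6 = 8/7 + 4*N**2/7 + 17*N/42)
(u(-1)*20 + r(9))*(-28) = (-3*20 + (8/7 + (4/7)*9**2 + (17/42)*9))*(-28) = (-60 + (8/7 + (4/7)*81 + 51/14))*(-28) = (-60 + (8/7 + 324/7 + 51/14))*(-28) = (-60 + 715/14)*(-28) = -125/14*(-28) = 250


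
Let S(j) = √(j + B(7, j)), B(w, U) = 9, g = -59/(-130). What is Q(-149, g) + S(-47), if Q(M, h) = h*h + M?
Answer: -2514619/16900 + I*√38 ≈ -148.79 + 6.1644*I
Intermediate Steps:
g = 59/130 (g = -59*(-1/130) = 59/130 ≈ 0.45385)
S(j) = √(9 + j) (S(j) = √(j + 9) = √(9 + j))
Q(M, h) = M + h² (Q(M, h) = h² + M = M + h²)
Q(-149, g) + S(-47) = (-149 + (59/130)²) + √(9 - 47) = (-149 + 3481/16900) + √(-38) = -2514619/16900 + I*√38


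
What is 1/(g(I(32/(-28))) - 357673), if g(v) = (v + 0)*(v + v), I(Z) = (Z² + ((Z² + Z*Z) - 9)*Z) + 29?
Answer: -117649/41747102375 ≈ -2.8181e-6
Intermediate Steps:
I(Z) = 29 + Z² + Z*(-9 + 2*Z²) (I(Z) = (Z² + ((Z² + Z²) - 9)*Z) + 29 = (Z² + (2*Z² - 9)*Z) + 29 = (Z² + (-9 + 2*Z²)*Z) + 29 = (Z² + Z*(-9 + 2*Z²)) + 29 = 29 + Z² + Z*(-9 + 2*Z²))
g(v) = 2*v² (g(v) = v*(2*v) = 2*v²)
1/(g(I(32/(-28))) - 357673) = 1/(2*(29 + (32/(-28))² - 288/(-28) + 2*(32/(-28))³)² - 357673) = 1/(2*(29 + (32*(-1/28))² - 288*(-1)/28 + 2*(32*(-1/28))³)² - 357673) = 1/(2*(29 + (-8/7)² - 9*(-8/7) + 2*(-8/7)³)² - 357673) = 1/(2*(29 + 64/49 + 72/7 + 2*(-512/343))² - 357673) = 1/(2*(29 + 64/49 + 72/7 - 1024/343)² - 357673) = 1/(2*(12899/343)² - 357673) = 1/(2*(166384201/117649) - 357673) = 1/(332768402/117649 - 357673) = 1/(-41747102375/117649) = -117649/41747102375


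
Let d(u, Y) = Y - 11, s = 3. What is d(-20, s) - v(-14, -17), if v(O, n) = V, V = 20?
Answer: -28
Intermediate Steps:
v(O, n) = 20
d(u, Y) = -11 + Y
d(-20, s) - v(-14, -17) = (-11 + 3) - 1*20 = -8 - 20 = -28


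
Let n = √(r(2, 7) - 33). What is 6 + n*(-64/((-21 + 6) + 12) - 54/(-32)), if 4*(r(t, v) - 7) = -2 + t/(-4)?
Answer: 6 + 1105*I*√426/192 ≈ 6.0 + 118.79*I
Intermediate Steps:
r(t, v) = 13/2 - t/16 (r(t, v) = 7 + (-2 + t/(-4))/4 = 7 + (-2 + t*(-¼))/4 = 7 + (-2 - t/4)/4 = 7 + (-½ - t/16) = 13/2 - t/16)
n = I*√426/4 (n = √((13/2 - 1/16*2) - 33) = √((13/2 - ⅛) - 33) = √(51/8 - 33) = √(-213/8) = I*√426/4 ≈ 5.1599*I)
6 + n*(-64/((-21 + 6) + 12) - 54/(-32)) = 6 + (I*√426/4)*(-64/((-21 + 6) + 12) - 54/(-32)) = 6 + (I*√426/4)*(-64/(-15 + 12) - 54*(-1/32)) = 6 + (I*√426/4)*(-64/(-3) + 27/16) = 6 + (I*√426/4)*(-64*(-⅓) + 27/16) = 6 + (I*√426/4)*(64/3 + 27/16) = 6 + (I*√426/4)*(1105/48) = 6 + 1105*I*√426/192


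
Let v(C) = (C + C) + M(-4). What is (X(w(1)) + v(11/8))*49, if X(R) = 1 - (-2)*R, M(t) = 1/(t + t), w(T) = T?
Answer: 2205/8 ≈ 275.63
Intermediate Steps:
M(t) = 1/(2*t)
X(R) = 1 + 2*R
v(C) = -1/8 + 2*C (v(C) = (C + C) + (1/2)/(-4) = 2*C + (1/2)*(-1/4) = 2*C - 1/8 = -1/8 + 2*C)
(X(w(1)) + v(11/8))*49 = ((1 + 2*1) + (-1/8 + 2*(11/8)))*49 = ((1 + 2) + (-1/8 + 2*(11*(1/8))))*49 = (3 + (-1/8 + 2*(11/8)))*49 = (3 + (-1/8 + 11/4))*49 = (3 + 21/8)*49 = (45/8)*49 = 2205/8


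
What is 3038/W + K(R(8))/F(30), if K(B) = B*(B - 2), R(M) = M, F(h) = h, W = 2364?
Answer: 17051/5910 ≈ 2.8851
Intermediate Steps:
K(B) = B*(-2 + B)
3038/W + K(R(8))/F(30) = 3038/2364 + (8*(-2 + 8))/30 = 3038*(1/2364) + (8*6)*(1/30) = 1519/1182 + 48*(1/30) = 1519/1182 + 8/5 = 17051/5910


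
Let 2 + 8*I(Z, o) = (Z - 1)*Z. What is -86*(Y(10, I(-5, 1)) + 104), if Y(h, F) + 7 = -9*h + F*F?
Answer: -3311/2 ≈ -1655.5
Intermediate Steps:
I(Z, o) = -¼ + Z*(-1 + Z)/8 (I(Z, o) = -¼ + ((Z - 1)*Z)/8 = -¼ + ((-1 + Z)*Z)/8 = -¼ + (Z*(-1 + Z))/8 = -¼ + Z*(-1 + Z)/8)
Y(h, F) = -7 + F² - 9*h (Y(h, F) = -7 + (-9*h + F*F) = -7 + (-9*h + F²) = -7 + (F² - 9*h) = -7 + F² - 9*h)
-86*(Y(10, I(-5, 1)) + 104) = -86*((-7 + (-¼ - ⅛*(-5) + (⅛)*(-5)²)² - 9*10) + 104) = -86*((-7 + (-¼ + 5/8 + (⅛)*25)² - 90) + 104) = -86*((-7 + (-¼ + 5/8 + 25/8)² - 90) + 104) = -86*((-7 + (7/2)² - 90) + 104) = -86*((-7 + 49/4 - 90) + 104) = -86*(-339/4 + 104) = -86*77/4 = -3311/2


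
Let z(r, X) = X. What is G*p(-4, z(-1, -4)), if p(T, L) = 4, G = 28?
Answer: 112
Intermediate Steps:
G*p(-4, z(-1, -4)) = 28*4 = 112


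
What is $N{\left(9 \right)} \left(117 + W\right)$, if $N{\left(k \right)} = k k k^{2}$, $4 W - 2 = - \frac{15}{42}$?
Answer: $\frac{43138575}{56} \approx 7.7033 \cdot 10^{5}$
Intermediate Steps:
$W = \frac{23}{56}$ ($W = \frac{1}{2} + \frac{\left(-15\right) \frac{1}{42}}{4} = \frac{1}{2} + \frac{1}{4} \left(- \frac{5}{14}\right) = \frac{1}{2} - \frac{5}{56} = \frac{23}{56} \approx 0.41071$)
$N{\left(k \right)} = k^{4}$ ($N{\left(k \right)} = k^{2} k^{2} = k^{4}$)
$N{\left(9 \right)} \left(117 + W\right) = 9^{4} \left(117 + \frac{23}{56}\right) = 6561 \cdot \frac{6575}{56} = \frac{43138575}{56}$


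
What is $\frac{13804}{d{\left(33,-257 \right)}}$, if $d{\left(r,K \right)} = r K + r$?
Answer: $- \frac{3451}{2112} \approx -1.634$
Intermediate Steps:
$d{\left(r,K \right)} = r + K r$ ($d{\left(r,K \right)} = K r + r = r + K r$)
$\frac{13804}{d{\left(33,-257 \right)}} = \frac{13804}{33 \left(1 - 257\right)} = \frac{13804}{33 \left(-256\right)} = \frac{13804}{-8448} = 13804 \left(- \frac{1}{8448}\right) = - \frac{3451}{2112}$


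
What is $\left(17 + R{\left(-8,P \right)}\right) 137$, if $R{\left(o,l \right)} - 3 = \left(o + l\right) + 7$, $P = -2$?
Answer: $2329$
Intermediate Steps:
$R{\left(o,l \right)} = 10 + l + o$ ($R{\left(o,l \right)} = 3 + \left(\left(o + l\right) + 7\right) = 3 + \left(\left(l + o\right) + 7\right) = 3 + \left(7 + l + o\right) = 10 + l + o$)
$\left(17 + R{\left(-8,P \right)}\right) 137 = \left(17 - 0\right) 137 = \left(17 + 0\right) 137 = 17 \cdot 137 = 2329$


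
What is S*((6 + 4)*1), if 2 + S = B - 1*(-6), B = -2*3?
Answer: -20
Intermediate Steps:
B = -6
S = -2 (S = -2 + (-6 - 1*(-6)) = -2 + (-6 + 6) = -2 + 0 = -2)
S*((6 + 4)*1) = -2*(6 + 4) = -20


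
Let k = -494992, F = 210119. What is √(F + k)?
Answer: I*√284873 ≈ 533.74*I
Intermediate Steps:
√(F + k) = √(210119 - 494992) = √(-284873) = I*√284873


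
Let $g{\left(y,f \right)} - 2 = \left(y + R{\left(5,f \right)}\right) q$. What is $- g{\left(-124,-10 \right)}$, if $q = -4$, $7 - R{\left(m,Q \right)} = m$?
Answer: $-490$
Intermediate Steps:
$R{\left(m,Q \right)} = 7 - m$
$g{\left(y,f \right)} = -6 - 4 y$ ($g{\left(y,f \right)} = 2 + \left(y + \left(7 - 5\right)\right) \left(-4\right) = 2 + \left(y + 2\right) \left(-4\right) = 2 + \left(2 + y\right) \left(-4\right) = 2 - \left(8 + 4 y\right) = -6 - 4 y$)
$- g{\left(-124,-10 \right)} = - (-6 - -496) = - (-6 + 496) = \left(-1\right) 490 = -490$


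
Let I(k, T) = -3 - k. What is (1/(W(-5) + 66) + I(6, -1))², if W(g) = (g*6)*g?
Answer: 3775249/46656 ≈ 80.917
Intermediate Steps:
W(g) = 6*g² (W(g) = (6*g)*g = 6*g²)
(1/(W(-5) + 66) + I(6, -1))² = (1/(6*(-5)² + 66) + (-3 - 1*6))² = (1/(6*25 + 66) + (-3 - 6))² = (1/(150 + 66) - 9)² = (1/216 - 9)² = (-1943/216)² = 3775249/46656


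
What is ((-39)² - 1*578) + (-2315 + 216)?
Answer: -1156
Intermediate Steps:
((-39)² - 1*578) + (-2315 + 216) = (1521 - 578) - 2099 = 943 - 2099 = -1156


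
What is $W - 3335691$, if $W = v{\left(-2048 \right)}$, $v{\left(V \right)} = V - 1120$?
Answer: $-3338859$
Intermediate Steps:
$v{\left(V \right)} = -1120 + V$ ($v{\left(V \right)} = V - 1120 = -1120 + V$)
$W = -3168$ ($W = -1120 - 2048 = -3168$)
$W - 3335691 = -3168 - 3335691 = -3338859$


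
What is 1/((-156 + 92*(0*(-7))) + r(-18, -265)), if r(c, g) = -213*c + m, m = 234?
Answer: 1/3912 ≈ 0.00025562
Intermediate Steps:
r(c, g) = 234 - 213*c (r(c, g) = -213*c + 234 = 234 - 213*c)
1/((-156 + 92*(0*(-7))) + r(-18, -265)) = 1/((-156 + 92*(0*(-7))) + (234 - 213*(-18))) = 1/((-156 + 92*0) + (234 + 3834)) = 1/((-156 + 0) + 4068) = 1/(-156 + 4068) = 1/3912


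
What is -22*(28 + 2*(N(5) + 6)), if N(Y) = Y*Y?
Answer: -1980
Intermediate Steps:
N(Y) = Y²
-22*(28 + 2*(N(5) + 6)) = -22*(28 + 2*(5² + 6)) = -22*(28 + 2*(25 + 6)) = -22*(28 + 2*31) = -22*(28 + 62) = -22*90 = -1980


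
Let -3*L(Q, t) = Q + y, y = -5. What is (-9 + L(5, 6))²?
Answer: 81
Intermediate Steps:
L(Q, t) = 5/3 - Q/3 (L(Q, t) = -(Q - 5)/3 = -(-5 + Q)/3 = 5/3 - Q/3)
(-9 + L(5, 6))² = (-9 + (5/3 - ⅓*5))² = (-9 + (5/3 - 5/3))² = (-9 + 0)² = (-9)² = 81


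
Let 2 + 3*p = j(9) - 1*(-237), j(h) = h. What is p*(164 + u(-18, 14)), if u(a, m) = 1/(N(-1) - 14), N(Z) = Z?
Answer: 599996/45 ≈ 13333.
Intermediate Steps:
u(a, m) = -1/15 (u(a, m) = 1/(-1 - 14) = 1/(-15) = -1/15)
p = 244/3 (p = -2/3 + (9 - 1*(-237))/3 = -2/3 + (9 + 237)/3 = -2/3 + (1/3)*246 = -2/3 + 82 = 244/3 ≈ 81.333)
p*(164 + u(-18, 14)) = 244*(164 - 1/15)/3 = (244/3)*(2459/15) = 599996/45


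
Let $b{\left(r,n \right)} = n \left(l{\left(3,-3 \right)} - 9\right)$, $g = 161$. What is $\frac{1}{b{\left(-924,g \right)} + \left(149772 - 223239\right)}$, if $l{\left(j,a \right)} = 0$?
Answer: $- \frac{1}{74916} \approx -1.3348 \cdot 10^{-5}$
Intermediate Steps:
$b{\left(r,n \right)} = - 9 n$ ($b{\left(r,n \right)} = n \left(0 - 9\right) = n \left(-9\right) = - 9 n$)
$\frac{1}{b{\left(-924,g \right)} + \left(149772 - 223239\right)} = \frac{1}{\left(-9\right) 161 + \left(149772 - 223239\right)} = \frac{1}{-1449 + \left(149772 - 223239\right)} = \frac{1}{-1449 - 73467} = \frac{1}{-74916} = - \frac{1}{74916}$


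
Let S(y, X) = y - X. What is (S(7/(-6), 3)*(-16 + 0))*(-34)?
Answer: -6800/3 ≈ -2266.7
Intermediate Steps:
(S(7/(-6), 3)*(-16 + 0))*(-34) = ((7/(-6) - 1*3)*(-16 + 0))*(-34) = ((7*(-⅙) - 3)*(-16))*(-34) = ((-7/6 - 3)*(-16))*(-34) = -25/6*(-16)*(-34) = (200/3)*(-34) = -6800/3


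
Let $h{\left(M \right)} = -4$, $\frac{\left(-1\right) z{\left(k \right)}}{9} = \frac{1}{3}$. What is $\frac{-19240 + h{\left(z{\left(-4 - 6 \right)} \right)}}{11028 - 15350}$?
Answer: $\frac{9622}{2161} \approx 4.4526$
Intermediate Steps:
$z{\left(k \right)} = -3$ ($z{\left(k \right)} = - \frac{9}{3} = \left(-9\right) \frac{1}{3} = -3$)
$\frac{-19240 + h{\left(z{\left(-4 - 6 \right)} \right)}}{11028 - 15350} = \frac{-19240 - 4}{11028 - 15350} = - \frac{19244}{-4322} = \left(-19244\right) \left(- \frac{1}{4322}\right) = \frac{9622}{2161}$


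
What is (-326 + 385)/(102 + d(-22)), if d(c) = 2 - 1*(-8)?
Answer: 59/112 ≈ 0.52679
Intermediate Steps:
d(c) = 10 (d(c) = 2 + 8 = 10)
(-326 + 385)/(102 + d(-22)) = (-326 + 385)/(102 + 10) = 59/112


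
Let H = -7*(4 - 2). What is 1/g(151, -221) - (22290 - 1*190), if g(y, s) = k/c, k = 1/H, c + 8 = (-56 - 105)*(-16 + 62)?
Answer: 81696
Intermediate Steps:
H = -14 (H = -7*2 = -14)
c = -7414 (c = -8 + (-56 - 105)*(-16 + 62) = -8 - 161*46 = -8 - 7406 = -7414)
k = -1/14 (k = 1/(-14) = -1/14 ≈ -0.071429)
g(y, s) = 1/103796 (g(y, s) = -1/14/(-7414) = -1/14*(-1/7414) = 1/103796)
1/g(151, -221) - (22290 - 1*190) = 1/(1/103796) - (22290 - 1*190) = 103796 - (22290 - 190) = 103796 - 1*22100 = 103796 - 22100 = 81696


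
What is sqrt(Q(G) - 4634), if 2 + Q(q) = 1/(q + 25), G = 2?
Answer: I*sqrt(375513)/9 ≈ 68.088*I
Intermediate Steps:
Q(q) = -2 + 1/(25 + q) (Q(q) = -2 + 1/(q + 25) = -2 + 1/(25 + q))
sqrt(Q(G) - 4634) = sqrt((-49 - 2*2)/(25 + 2) - 4634) = sqrt((-49 - 4)/27 - 4634) = sqrt((1/27)*(-53) - 4634) = sqrt(-53/27 - 4634) = sqrt(-125171/27) = I*sqrt(375513)/9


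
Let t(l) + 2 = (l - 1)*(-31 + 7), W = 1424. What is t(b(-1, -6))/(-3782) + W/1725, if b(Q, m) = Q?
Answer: 2653109/3261975 ≈ 0.81334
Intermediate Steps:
t(l) = 22 - 24*l (t(l) = -2 + (l - 1)*(-31 + 7) = -2 + (-1 + l)*(-24) = -2 + (24 - 24*l) = 22 - 24*l)
t(b(-1, -6))/(-3782) + W/1725 = (22 - 24*(-1))/(-3782) + 1424/1725 = (22 + 24)*(-1/3782) + 1424*(1/1725) = 46*(-1/3782) + 1424/1725 = -23/1891 + 1424/1725 = 2653109/3261975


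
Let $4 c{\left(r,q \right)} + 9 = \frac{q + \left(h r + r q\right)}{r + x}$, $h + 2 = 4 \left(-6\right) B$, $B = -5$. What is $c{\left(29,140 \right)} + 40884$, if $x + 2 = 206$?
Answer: $\frac{38109413}{932} \approx 40890.0$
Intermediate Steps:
$x = 204$ ($x = -2 + 206 = 204$)
$h = 118$ ($h = -2 + 4 \left(-6\right) \left(-5\right) = -2 - -120 = -2 + 120 = 118$)
$c{\left(r,q \right)} = - \frac{9}{4} + \frac{q + 118 r + q r}{4 \left(204 + r\right)}$ ($c{\left(r,q \right)} = - \frac{9}{4} + \frac{\left(q + \left(118 r + r q\right)\right) \frac{1}{r + 204}}{4} = - \frac{9}{4} + \frac{\left(q + \left(118 r + q r\right)\right) \frac{1}{204 + r}}{4} = - \frac{9}{4} + \frac{\left(q + 118 r + q r\right) \frac{1}{204 + r}}{4} = - \frac{9}{4} + \frac{\frac{1}{204 + r} \left(q + 118 r + q r\right)}{4} = - \frac{9}{4} + \frac{q + 118 r + q r}{4 \left(204 + r\right)}$)
$c{\left(29,140 \right)} + 40884 = \frac{-1836 + 140 + 109 \cdot 29 + 140 \cdot 29}{4 \left(204 + 29\right)} + 40884 = \frac{-1836 + 140 + 3161 + 4060}{4 \cdot 233} + 40884 = \frac{1}{4} \cdot \frac{1}{233} \cdot 5525 + 40884 = \frac{5525}{932} + 40884 = \frac{38109413}{932}$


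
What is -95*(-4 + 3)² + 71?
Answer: -24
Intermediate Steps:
-95*(-4 + 3)² + 71 = -95*(-1)² + 71 = -95*1 + 71 = -95 + 71 = -24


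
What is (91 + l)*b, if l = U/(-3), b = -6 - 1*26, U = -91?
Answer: -11648/3 ≈ -3882.7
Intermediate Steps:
b = -32 (b = -6 - 26 = -32)
l = 91/3 (l = -91/(-3) = -91*(-1/3) = 91/3 ≈ 30.333)
(91 + l)*b = (91 + 91/3)*(-32) = (364/3)*(-32) = -11648/3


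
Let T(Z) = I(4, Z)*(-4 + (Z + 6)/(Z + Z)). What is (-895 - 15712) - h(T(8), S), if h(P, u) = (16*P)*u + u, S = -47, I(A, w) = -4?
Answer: -7160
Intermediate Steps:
T(Z) = 16 - 2*(6 + Z)/Z (T(Z) = -4*(-4 + (Z + 6)/(Z + Z)) = -4*(-4 + (6 + Z)/((2*Z))) = -4*(-4 + (6 + Z)*(1/(2*Z))) = -4*(-4 + (6 + Z)/(2*Z)) = 16 - 2*(6 + Z)/Z)
h(P, u) = u + 16*P*u (h(P, u) = 16*P*u + u = u + 16*P*u)
(-895 - 15712) - h(T(8), S) = (-895 - 15712) - (-47)*(1 + 16*(14 - 12/8)) = -16607 - (-47)*(1 + 16*(14 - 12*1/8)) = -16607 - (-47)*(1 + 16*(14 - 3/2)) = -16607 - (-47)*(1 + 16*(25/2)) = -16607 - (-47)*(1 + 200) = -16607 - (-47)*201 = -16607 - 1*(-9447) = -16607 + 9447 = -7160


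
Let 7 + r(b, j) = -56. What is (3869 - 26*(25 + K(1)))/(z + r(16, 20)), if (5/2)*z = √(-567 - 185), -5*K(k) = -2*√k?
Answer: -5053545/102233 - 128344*I*√47/102233 ≈ -49.432 - 8.6066*I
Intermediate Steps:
r(b, j) = -63 (r(b, j) = -7 - 56 = -63)
K(k) = 2*√k/5 (K(k) = -(-2)*√k/5 = 2*√k/5)
z = 8*I*√47/5 (z = 2*√(-567 - 185)/5 = 2*√(-752)/5 = 2*(4*I*√47)/5 = 8*I*√47/5 ≈ 10.969*I)
(3869 - 26*(25 + K(1)))/(z + r(16, 20)) = (3869 - 26*(25 + 2*√1/5))/(8*I*√47/5 - 63) = (3869 - 26*(25 + (⅖)*1))/(-63 + 8*I*√47/5) = (3869 - 26*(25 + ⅖))/(-63 + 8*I*√47/5) = (3869 - 26*127/5)/(-63 + 8*I*√47/5) = (3869 - 3302/5)/(-63 + 8*I*√47/5) = 16043/(5*(-63 + 8*I*√47/5))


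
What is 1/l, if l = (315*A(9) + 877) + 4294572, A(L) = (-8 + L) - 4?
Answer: 1/4294504 ≈ 2.3286e-7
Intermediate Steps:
A(L) = -12 + L
l = 4294504 (l = (315*(-12 + 9) + 877) + 4294572 = (315*(-3) + 877) + 4294572 = (-945 + 877) + 4294572 = -68 + 4294572 = 4294504)
1/l = 1/4294504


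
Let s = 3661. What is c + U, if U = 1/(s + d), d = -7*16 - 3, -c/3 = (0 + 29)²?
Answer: -8946557/3546 ≈ -2523.0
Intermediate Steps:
c = -2523 (c = -3*(0 + 29)² = -3*29² = -3*841 = -2523)
d = -115 (d = -112 - 3 = -115)
U = 1/3546 (U = 1/(3661 - 115) = 1/3546 ≈ 0.00028201)
c + U = -2523 + 1/3546 = -8946557/3546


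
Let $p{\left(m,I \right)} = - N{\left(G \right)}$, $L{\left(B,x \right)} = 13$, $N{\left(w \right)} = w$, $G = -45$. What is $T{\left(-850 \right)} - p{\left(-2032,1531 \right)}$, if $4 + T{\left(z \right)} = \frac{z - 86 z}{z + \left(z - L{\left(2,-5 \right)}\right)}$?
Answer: $- \frac{156187}{1713} \approx -91.177$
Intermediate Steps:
$p{\left(m,I \right)} = 45$ ($p{\left(m,I \right)} = \left(-1\right) \left(-45\right) = 45$)
$T{\left(z \right)} = -4 - \frac{85 z}{-13 + 2 z}$ ($T{\left(z \right)} = -4 + \frac{z - 86 z}{z + \left(z - 13\right)} = -4 + \frac{\left(-85\right) z}{z + \left(z - 13\right)} = -4 + \frac{\left(-85\right) z}{z + \left(-13 + z\right)} = -4 + \frac{\left(-85\right) z}{-13 + 2 z} = -4 - \frac{85 z}{-13 + 2 z}$)
$T{\left(-850 \right)} - p{\left(-2032,1531 \right)} = \frac{52 - -79050}{-13 + 2 \left(-850\right)} - 45 = \frac{52 + 79050}{-13 - 1700} - 45 = \frac{1}{-1713} \cdot 79102 - 45 = \left(- \frac{1}{1713}\right) 79102 - 45 = - \frac{79102}{1713} - 45 = - \frac{156187}{1713}$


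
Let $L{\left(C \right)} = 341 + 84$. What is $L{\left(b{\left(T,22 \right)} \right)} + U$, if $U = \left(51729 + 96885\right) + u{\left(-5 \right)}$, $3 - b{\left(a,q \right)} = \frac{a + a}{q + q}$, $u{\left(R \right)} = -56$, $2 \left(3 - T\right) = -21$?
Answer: $148983$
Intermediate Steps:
$T = \frac{27}{2}$ ($T = 3 - - \frac{21}{2} = 3 + \frac{21}{2} = \frac{27}{2} \approx 13.5$)
$b{\left(a,q \right)} = 3 - \frac{a}{q}$ ($b{\left(a,q \right)} = 3 - \frac{a + a}{q + q} = 3 - \frac{2 a}{2 q} = 3 - 2 a \frac{1}{2 q} = 3 - \frac{a}{q}$)
$L{\left(C \right)} = 425$
$U = 148558$ ($U = \left(51729 + 96885\right) - 56 = 148614 - 56 = 148558$)
$L{\left(b{\left(T,22 \right)} \right)} + U = 425 + 148558 = 148983$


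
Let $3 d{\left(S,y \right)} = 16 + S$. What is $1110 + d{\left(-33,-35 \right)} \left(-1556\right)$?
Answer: $\frac{29782}{3} \approx 9927.3$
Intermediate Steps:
$d{\left(S,y \right)} = \frac{16}{3} + \frac{S}{3}$ ($d{\left(S,y \right)} = \frac{16 + S}{3} = \frac{16}{3} + \frac{S}{3}$)
$1110 + d{\left(-33,-35 \right)} \left(-1556\right) = 1110 + \left(\frac{16}{3} + \frac{1}{3} \left(-33\right)\right) \left(-1556\right) = 1110 + \left(\frac{16}{3} - 11\right) \left(-1556\right) = 1110 - - \frac{26452}{3} = 1110 + \frac{26452}{3} = \frac{29782}{3}$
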